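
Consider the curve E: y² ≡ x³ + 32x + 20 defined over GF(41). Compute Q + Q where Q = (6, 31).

(37, 22)

tangent at (6, 31): λ = (3·6² + 32)/(2·31) ≡ 17/21. 21⁻¹ ≡ 2 (mod 41) since 21·2 = 42 ≡ 1, so λ ≡ 17·2 ≡ 34.
  x = λ² - 6 - 6 = 1156 - 12 ≡ 37; y = λ·(6 - 37) - 31 ≡ 22. → (37, 22)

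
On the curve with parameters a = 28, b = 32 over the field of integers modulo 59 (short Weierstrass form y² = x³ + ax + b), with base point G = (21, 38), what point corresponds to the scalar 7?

Double-and-add on 7 = (111)₂. Start with G = (21, 38) for the leading 1-bit.
double: tangent at (21, 38): λ = (3·21² + 28)/(2·38) ≡ 53/17. 17⁻¹ ≡ 7 (mod 59), so λ ≡ 53·7 ≡ 17.
  x = λ² - 21 - 21 = 289 - 42 ≡ 11; y = λ·(21 - 11) - 38 ≡ 14. → (11, 14)
add G: (11, 14) + (21, 38). λ = (38 - 14)/(21 - 11) ≡ 24/10 mod 59. 10⁻¹ ≡ 6 (mod 59) since 10·6 = 60 ≡ 1, so λ ≡ 26.
  x = λ² - 11 - 21 = 676 - 32 ≡ 54; y = λ·(11 - 54) - 14 ≡ 48. → (54, 48)
double: tangent at (54, 48): λ = (3·54² + 28)/(2·48) ≡ 44/37. 37⁻¹ ≡ 8 (mod 59) since 37·8 = 296 ≡ 1, so λ ≡ 44·8 ≡ 57.
  x = λ² - 54 - 54 = 3249 - 108 ≡ 14; y = λ·(54 - 14) - 48 ≡ 49. → (14, 49)
add G: (14, 49) + (21, 38). λ = (38 - 49)/(21 - 14) ≡ 48/7 mod 59. 7⁻¹ ≡ 17 (mod 59) since 7·17 = 119 ≡ 1, so λ ≡ 49.
  x = λ² - 14 - 21 = 2401 - 35 ≡ 6; y = λ·(14 - 6) - 49 ≡ 48. → (6, 48)

(6, 48)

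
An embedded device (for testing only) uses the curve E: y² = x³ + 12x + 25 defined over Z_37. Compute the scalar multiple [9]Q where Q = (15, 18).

(35, 20)

Double-and-add on 9 = (1001)₂. Start with Q = (15, 18) for the leading 1-bit.
double: tangent at (15, 18): λ = (3·15² + 12)/(2·18) ≡ 21/36. 36⁻¹ ≡ 36 (mod 37), so λ ≡ 21·36 ≡ 16.
  x = λ² - 15 - 15 = 256 - 30 ≡ 4; y = λ·(15 - 4) - 18 ≡ 10. → (4, 10)
double: tangent at (4, 10): λ = (3·4² + 12)/(2·10) ≡ 23/20. 20⁻¹ ≡ 13 (mod 37), so λ ≡ 23·13 ≡ 3.
  x = λ² - 4 - 4 = 9 - 8 ≡ 1; y = λ·(4 - 1) - 10 ≡ 36. → (1, 36)
double: tangent at (1, 36): λ = (3·1² + 12)/(2·36) ≡ 15/35. 35⁻¹ ≡ 18 (mod 37) since 35·18 = 630 ≡ 1, so λ ≡ 15·18 ≡ 11.
  x = λ² - 1 - 1 = 121 - 2 ≡ 8; y = λ·(1 - 8) - 36 ≡ 35. → (8, 35)
add Q: (8, 35) + (15, 18). λ = (18 - 35)/(15 - 8) ≡ 20/7 mod 37. 7⁻¹ ≡ 16 (mod 37), so λ ≡ 24.
  x = λ² - 8 - 15 = 576 - 23 ≡ 35; y = λ·(8 - 35) - 35 ≡ 20. → (35, 20)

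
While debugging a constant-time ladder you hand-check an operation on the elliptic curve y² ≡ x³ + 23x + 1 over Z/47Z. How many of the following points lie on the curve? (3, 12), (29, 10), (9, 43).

(3, 12): 12² ≡ 3, rhs ≡ 3 → on.
(29, 10): 10² ≡ 6, rhs ≡ 6 → on.
(9, 43): 43² ≡ 16, rhs ≡ 44 → off.

2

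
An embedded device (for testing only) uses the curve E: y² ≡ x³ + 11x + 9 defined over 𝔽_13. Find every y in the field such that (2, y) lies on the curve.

0

x³ + 11x + 9 = 39 ≡ 0 (mod 13).
Only y = 0 satisfies y² ≡ 0.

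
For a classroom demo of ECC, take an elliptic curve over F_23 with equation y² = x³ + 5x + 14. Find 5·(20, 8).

Write Q = (20, 8).
Repeated addition: build up to 5Q.
2Q: tangent at (20, 8): λ = (3·20² + 5)/(2·8) ≡ 9/16. 16⁻¹ ≡ 13 (mod 23), so λ ≡ 9·13 ≡ 2.
  x = λ² - 20 - 20 = 4 - 40 ≡ 10; y = λ·(20 - 10) - 8 ≡ 12. → (10, 12)
3Q: (10, 12) + (20, 8). λ = (8 - 12)/(20 - 10) ≡ 19/10 mod 23. 10⁻¹ ≡ 7 (mod 23), so λ ≡ 18.
  x = λ² - 10 - 20 = 324 - 30 ≡ 18; y = λ·(10 - 18) - 12 ≡ 5. → (18, 5)
4Q: (18, 5) + (20, 8). λ = (8 - 5)/(20 - 18) ≡ 3/2 mod 23. 2⁻¹ ≡ 12 (mod 23) since 2·12 = 24 ≡ 1, so λ ≡ 13.
  x = λ² - 18 - 20 = 169 - 38 ≡ 16; y = λ·(18 - 16) - 5 ≡ 21. → (16, 21)
5Q: (16, 21) + (20, 8). λ = (8 - 21)/(20 - 16) ≡ 10/4 mod 23. 4⁻¹ ≡ 6 (mod 23) since 4·6 = 24 ≡ 1, so λ ≡ 14.
  x = λ² - 16 - 20 = 196 - 36 ≡ 22; y = λ·(16 - 22) - 21 ≡ 10. → (22, 10)

(22, 10)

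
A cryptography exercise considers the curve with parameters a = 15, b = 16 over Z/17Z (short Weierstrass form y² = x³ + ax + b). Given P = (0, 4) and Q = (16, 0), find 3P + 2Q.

(0, 13)

First 3P:
Repeated addition: build up to 3P.
2P: tangent at (0, 4): λ = (3·0² + 15)/(2·4) ≡ 15/8. 8⁻¹ ≡ 15 (mod 17) since 8·15 = 120 ≡ 1, so λ ≡ 15·15 ≡ 4.
  x = λ² - 0 - 0 = 16 - 0 ≡ 16; y = λ·(0 - 16) - 4 ≡ 0. → (16, 0)
3P: (16, 0) + (0, 4). λ = (4 - 0)/(0 - 16) ≡ 4/1 mod 17. 1⁻¹ ≡ 1 (mod 17), so λ ≡ 4.
  x = λ² - 16 - 0 = 16 - 16 ≡ 0; y = λ·(16 - 0) - 0 ≡ 13. → (0, 13)
3P = (0, 13).
Next 2Q:
Repeated addition: build up to 2Q.
2Q: (16, 0) + (16, 0): same x and y₁ ≡ -y₂, so the sum is O.
2Q = O.
Finally 3P + 2Q:
(0, 13) + O = (0, 13) (identity).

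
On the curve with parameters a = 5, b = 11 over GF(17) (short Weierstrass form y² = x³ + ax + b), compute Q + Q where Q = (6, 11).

tangent at (6, 11): λ = (3·6² + 5)/(2·11) ≡ 11/5. 5⁻¹ ≡ 7 (mod 17), so λ ≡ 11·7 ≡ 9.
  x = λ² - 6 - 6 = 81 - 12 ≡ 1; y = λ·(6 - 1) - 11 ≡ 0. → (1, 0)

(1, 0)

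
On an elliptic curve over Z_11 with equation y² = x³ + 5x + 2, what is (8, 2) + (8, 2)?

tangent at (8, 2): λ = (3·8² + 5)/(2·2) ≡ 10/4. 4⁻¹ ≡ 3 (mod 11), so λ ≡ 10·3 ≡ 8.
  x = λ² - 8 - 8 = 64 - 16 ≡ 4; y = λ·(8 - 4) - 2 ≡ 8. → (4, 8)

(4, 8)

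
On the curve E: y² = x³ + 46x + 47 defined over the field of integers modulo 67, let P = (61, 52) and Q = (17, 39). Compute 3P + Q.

(12, 7)

First 3P:
Repeated addition: build up to 3P.
2P: tangent at (61, 52): λ = (3·61² + 46)/(2·52) ≡ 20/37. 37⁻¹ ≡ 29 (mod 67), so λ ≡ 20·29 ≡ 44.
  x = λ² - 61 - 61 = 1936 - 122 ≡ 5; y = λ·(61 - 5) - 52 ≡ 0. → (5, 0)
3P: (5, 0) + (61, 52). λ = (52 - 0)/(61 - 5) ≡ 52/56 mod 67. 56⁻¹ ≡ 6 (mod 67), so λ ≡ 44.
  x = λ² - 5 - 61 = 1936 - 66 ≡ 61; y = λ·(5 - 61) - 0 ≡ 15. → (61, 15)
3P = (61, 15).
Finally 3P + Q:
(61, 15) + (17, 39). λ = (39 - 15)/(17 - 61) ≡ 24/23 mod 67. 23⁻¹ ≡ 35 (mod 67) since 23·35 = 805 ≡ 1, so λ ≡ 36.
  x = λ² - 61 - 17 = 1296 - 78 ≡ 12; y = λ·(61 - 12) - 15 ≡ 7. → (12, 7)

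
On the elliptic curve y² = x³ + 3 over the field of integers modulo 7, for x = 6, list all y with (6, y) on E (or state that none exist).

x³ + 0x + 3 = 219 ≡ 2 (mod 7).
Square roots of 2 mod 7: 3 and 4 (since 3² = 9 ≡ 2).

3, 4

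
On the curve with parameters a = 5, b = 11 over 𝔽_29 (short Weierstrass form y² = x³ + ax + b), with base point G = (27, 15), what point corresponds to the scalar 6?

(11, 18)

Double-and-add on 6 = (110)₂. Start with G = (27, 15) for the leading 1-bit.
double: tangent at (27, 15): λ = (3·27² + 5)/(2·15) ≡ 17/1. 1⁻¹ ≡ 1 (mod 29) since 1·1 = 1 ≡ 1, so λ ≡ 17·1 ≡ 17.
  x = λ² - 27 - 27 = 289 - 54 ≡ 3; y = λ·(27 - 3) - 15 ≡ 16. → (3, 16)
add G: (3, 16) + (27, 15). λ = (15 - 16)/(27 - 3) ≡ 28/24 mod 29. 24⁻¹ ≡ 23 (mod 29), so λ ≡ 6.
  x = λ² - 3 - 27 = 36 - 30 ≡ 6; y = λ·(3 - 6) - 16 ≡ 24. → (6, 24)
double: tangent at (6, 24): λ = (3·6² + 5)/(2·24) ≡ 26/19. 19⁻¹ ≡ 26 (mod 29), so λ ≡ 26·26 ≡ 9.
  x = λ² - 6 - 6 = 81 - 12 ≡ 11; y = λ·(6 - 11) - 24 ≡ 18. → (11, 18)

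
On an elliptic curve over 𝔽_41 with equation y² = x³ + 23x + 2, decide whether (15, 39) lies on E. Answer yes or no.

y² = 39² ≡ 4; x³ + 23x + 2 = 3722 ≡ 32 (mod 41). 4 ≠ 32.

no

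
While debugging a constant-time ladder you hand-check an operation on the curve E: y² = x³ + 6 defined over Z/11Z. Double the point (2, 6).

tangent at (2, 6): λ = (3·2² + 0)/(2·6) ≡ 1/1. 1⁻¹ ≡ 1 (mod 11), so λ ≡ 1·1 ≡ 1.
  x = λ² - 2 - 2 = 1 - 4 ≡ 8; y = λ·(2 - 8) - 6 ≡ 10. → (8, 10)

(8, 10)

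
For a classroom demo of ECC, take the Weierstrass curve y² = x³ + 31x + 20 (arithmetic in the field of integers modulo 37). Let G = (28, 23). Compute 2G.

(29, 0)

tangent at (28, 23): λ = (3·28² + 31)/(2·23) ≡ 15/9. 9⁻¹ ≡ 33 (mod 37) since 9·33 = 297 ≡ 1, so λ ≡ 15·33 ≡ 14.
  x = λ² - 28 - 28 = 196 - 56 ≡ 29; y = λ·(28 - 29) - 23 ≡ 0. → (29, 0)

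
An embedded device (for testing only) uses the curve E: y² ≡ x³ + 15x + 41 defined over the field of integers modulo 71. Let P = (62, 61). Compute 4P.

Repeated addition: build up to 4P.
2P: tangent at (62, 61): λ = (3·62² + 15)/(2·61) ≡ 45/51. 51⁻¹ ≡ 39 (mod 71) since 51·39 = 1989 ≡ 1, so λ ≡ 45·39 ≡ 51.
  x = λ² - 62 - 62 = 2601 - 124 ≡ 63; y = λ·(62 - 63) - 61 ≡ 30. → (63, 30)
3P: (63, 30) + (62, 61). λ = (61 - 30)/(62 - 63) ≡ 31/70 mod 71. 70⁻¹ ≡ 70 (mod 71) since 70·70 = 4900 ≡ 1, so λ ≡ 40.
  x = λ² - 63 - 62 = 1600 - 125 ≡ 55; y = λ·(63 - 55) - 30 ≡ 6. → (55, 6)
4P: (55, 6) + (62, 61). λ = (61 - 6)/(62 - 55) ≡ 55/7 mod 71. 7⁻¹ ≡ 61 (mod 71), so λ ≡ 18.
  x = λ² - 55 - 62 = 324 - 117 ≡ 65; y = λ·(55 - 65) - 6 ≡ 27. → (65, 27)

(65, 27)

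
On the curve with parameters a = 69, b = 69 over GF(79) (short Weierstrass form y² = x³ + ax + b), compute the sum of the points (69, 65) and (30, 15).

(26, 59)

(69, 65) + (30, 15). λ = (15 - 65)/(30 - 69) ≡ 29/40 mod 79. 40⁻¹ ≡ 2 (mod 79), so λ ≡ 58.
  x = λ² - 69 - 30 = 3364 - 99 ≡ 26; y = λ·(69 - 26) - 65 ≡ 59. → (26, 59)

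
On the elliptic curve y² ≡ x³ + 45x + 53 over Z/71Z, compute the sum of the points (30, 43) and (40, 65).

(3, 59)

(30, 43) + (40, 65). λ = (65 - 43)/(40 - 30) ≡ 22/10 mod 71. 10⁻¹ ≡ 64 (mod 71) since 10·64 = 640 ≡ 1, so λ ≡ 59.
  x = λ² - 30 - 40 = 3481 - 70 ≡ 3; y = λ·(30 - 3) - 43 ≡ 59. → (3, 59)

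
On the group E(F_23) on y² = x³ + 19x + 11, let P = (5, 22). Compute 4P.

(4, 6)

Double-and-add on 4 = (100)₂. Start with P = (5, 22) for the leading 1-bit.
double: tangent at (5, 22): λ = (3·5² + 19)/(2·22) ≡ 2/21. 21⁻¹ ≡ 11 (mod 23), so λ ≡ 2·11 ≡ 22.
  x = λ² - 5 - 5 = 484 - 10 ≡ 14; y = λ·(5 - 14) - 22 ≡ 10. → (14, 10)
double: tangent at (14, 10): λ = (3·14² + 19)/(2·10) ≡ 9/20. 20⁻¹ ≡ 15 (mod 23) since 20·15 = 300 ≡ 1, so λ ≡ 9·15 ≡ 20.
  x = λ² - 14 - 14 = 400 - 28 ≡ 4; y = λ·(14 - 4) - 10 ≡ 6. → (4, 6)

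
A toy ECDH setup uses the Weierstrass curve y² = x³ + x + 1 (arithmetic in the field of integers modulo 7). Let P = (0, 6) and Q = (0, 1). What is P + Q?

The two points share x = 0 and their y-coordinates satisfy 6 + 1 ≡ 0 (mod 7), so they are inverses. Their sum is O.

O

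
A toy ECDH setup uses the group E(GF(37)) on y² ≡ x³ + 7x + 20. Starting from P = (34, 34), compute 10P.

Repeated addition: build up to 10P.
2P: tangent at (34, 34): λ = (3·34² + 7)/(2·34) ≡ 34/31. 31⁻¹ ≡ 6 (mod 37) since 31·6 = 186 ≡ 1, so λ ≡ 34·6 ≡ 19.
  x = λ² - 34 - 34 = 361 - 68 ≡ 34; y = λ·(34 - 34) - 34 ≡ 3. → (34, 3)
3P: (34, 3) + (34, 34): same x and y₁ ≡ -y₂, so the sum is O.
4P: O + (34, 34) = (34, 34) (identity).
5P: tangent at (34, 34): λ = (3·34² + 7)/(2·34) ≡ 34/31. 31⁻¹ ≡ 6 (mod 37), so λ ≡ 34·6 ≡ 19.
  x = λ² - 34 - 34 = 361 - 68 ≡ 34; y = λ·(34 - 34) - 34 ≡ 3. → (34, 3)
6P: (34, 3) + (34, 34): same x and y₁ ≡ -y₂, so the sum is O.
7P: O + (34, 34) = (34, 34) (identity).
8P: tangent at (34, 34): λ = (3·34² + 7)/(2·34) ≡ 34/31. 31⁻¹ ≡ 6 (mod 37), so λ ≡ 34·6 ≡ 19.
  x = λ² - 34 - 34 = 361 - 68 ≡ 34; y = λ·(34 - 34) - 34 ≡ 3. → (34, 3)
9P: (34, 3) + (34, 34): same x and y₁ ≡ -y₂, so the sum is O.
10P: O + (34, 34) = (34, 34) (identity).

(34, 34)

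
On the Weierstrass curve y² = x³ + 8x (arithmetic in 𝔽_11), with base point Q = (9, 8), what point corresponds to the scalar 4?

(9, 8)

Double-and-add on 4 = (100)₂. Start with Q = (9, 8) for the leading 1-bit.
double: tangent at (9, 8): λ = (3·9² + 8)/(2·8) ≡ 9/5. 5⁻¹ ≡ 9 (mod 11) since 5·9 = 45 ≡ 1, so λ ≡ 9·9 ≡ 4.
  x = λ² - 9 - 9 = 16 - 18 ≡ 9; y = λ·(9 - 9) - 8 ≡ 3. → (9, 3)
double: tangent at (9, 3): λ = (3·9² + 8)/(2·3) ≡ 9/6. 6⁻¹ ≡ 2 (mod 11) since 6·2 = 12 ≡ 1, so λ ≡ 9·2 ≡ 7.
  x = λ² - 9 - 9 = 49 - 18 ≡ 9; y = λ·(9 - 9) - 3 ≡ 8. → (9, 8)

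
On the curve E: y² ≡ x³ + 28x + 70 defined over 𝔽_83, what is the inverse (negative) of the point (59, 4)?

(59, 79)

-(59, 4) = (59, -4 mod 83) = (59, 79).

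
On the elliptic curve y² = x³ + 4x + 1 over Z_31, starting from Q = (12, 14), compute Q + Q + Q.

Repeated addition: build up to 3Q.
2Q: tangent at (12, 14): λ = (3·12² + 4)/(2·14) ≡ 2/28. 28⁻¹ ≡ 10 (mod 31) since 28·10 = 280 ≡ 1, so λ ≡ 2·10 ≡ 20.
  x = λ² - 12 - 12 = 400 - 24 ≡ 4; y = λ·(12 - 4) - 14 ≡ 22. → (4, 22)
3Q: (4, 22) + (12, 14). λ = (14 - 22)/(12 - 4) ≡ 23/8 mod 31. 8⁻¹ ≡ 4 (mod 31) since 8·4 = 32 ≡ 1, so λ ≡ 30.
  x = λ² - 4 - 12 = 900 - 16 ≡ 16; y = λ·(4 - 16) - 22 ≡ 21. → (16, 21)

(16, 21)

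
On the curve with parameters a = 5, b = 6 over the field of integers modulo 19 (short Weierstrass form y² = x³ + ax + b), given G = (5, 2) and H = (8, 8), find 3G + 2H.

(8, 8)

First 3G:
Repeated addition: build up to 3G.
2G: tangent at (5, 2): λ = (3·5² + 5)/(2·2) ≡ 4/4. 4⁻¹ ≡ 5 (mod 19) since 4·5 = 20 ≡ 1, so λ ≡ 4·5 ≡ 1.
  x = λ² - 5 - 5 = 1 - 10 ≡ 10; y = λ·(5 - 10) - 2 ≡ 12. → (10, 12)
3G: (10, 12) + (5, 2). λ = (2 - 12)/(5 - 10) ≡ 9/14 mod 19. 14⁻¹ ≡ 15 (mod 19) since 14·15 = 210 ≡ 1, so λ ≡ 2.
  x = λ² - 10 - 5 = 4 - 15 ≡ 8; y = λ·(10 - 8) - 12 ≡ 11. → (8, 11)
3G = (8, 11).
Next 2H:
Repeated addition: build up to 2H.
2H: tangent at (8, 8): λ = (3·8² + 5)/(2·8) ≡ 7/16. 16⁻¹ ≡ 6 (mod 19) since 16·6 = 96 ≡ 1, so λ ≡ 7·6 ≡ 4.
  x = λ² - 8 - 8 = 16 - 16 ≡ 0; y = λ·(8 - 0) - 8 ≡ 5. → (0, 5)
2H = (0, 5).
Finally 3G + 2H:
(8, 11) + (0, 5). λ = (5 - 11)/(0 - 8) ≡ 13/11 mod 19. 11⁻¹ ≡ 7 (mod 19), so λ ≡ 15.
  x = λ² - 8 - 0 = 225 - 8 ≡ 8; y = λ·(8 - 8) - 11 ≡ 8. → (8, 8)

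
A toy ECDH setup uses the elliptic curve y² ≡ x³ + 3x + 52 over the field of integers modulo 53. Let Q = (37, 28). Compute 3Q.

(16, 50)

Repeated addition: build up to 3Q.
2Q: tangent at (37, 28): λ = (3·37² + 3)/(2·28) ≡ 29/3. 3⁻¹ ≡ 18 (mod 53), so λ ≡ 29·18 ≡ 45.
  x = λ² - 37 - 37 = 2025 - 74 ≡ 43; y = λ·(37 - 43) - 28 ≡ 20. → (43, 20)
3Q: (43, 20) + (37, 28). λ = (28 - 20)/(37 - 43) ≡ 8/47 mod 53. 47⁻¹ ≡ 44 (mod 53), so λ ≡ 34.
  x = λ² - 43 - 37 = 1156 - 80 ≡ 16; y = λ·(43 - 16) - 20 ≡ 50. → (16, 50)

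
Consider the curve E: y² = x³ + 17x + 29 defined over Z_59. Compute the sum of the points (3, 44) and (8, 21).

(55, 30)

(3, 44) + (8, 21). λ = (21 - 44)/(8 - 3) ≡ 36/5 mod 59. 5⁻¹ ≡ 12 (mod 59), so λ ≡ 19.
  x = λ² - 3 - 8 = 361 - 11 ≡ 55; y = λ·(3 - 55) - 44 ≡ 30. → (55, 30)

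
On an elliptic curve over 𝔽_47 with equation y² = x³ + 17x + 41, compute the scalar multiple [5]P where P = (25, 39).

Double-and-add on 5 = (101)₂. Start with P = (25, 39) for the leading 1-bit.
double: tangent at (25, 39): λ = (3·25² + 17)/(2·39) ≡ 12/31. 31⁻¹ ≡ 44 (mod 47), so λ ≡ 12·44 ≡ 11.
  x = λ² - 25 - 25 = 121 - 50 ≡ 24; y = λ·(25 - 24) - 39 ≡ 19. → (24, 19)
double: tangent at (24, 19): λ = (3·24² + 17)/(2·19) ≡ 6/38. 38⁻¹ ≡ 26 (mod 47), so λ ≡ 6·26 ≡ 15.
  x = λ² - 24 - 24 = 225 - 48 ≡ 36; y = λ·(24 - 36) - 19 ≡ 36. → (36, 36)
add P: (36, 36) + (25, 39). λ = (39 - 36)/(25 - 36) ≡ 3/36 mod 47. 36⁻¹ ≡ 17 (mod 47), so λ ≡ 4.
  x = λ² - 36 - 25 = 16 - 61 ≡ 2; y = λ·(36 - 2) - 36 ≡ 6. → (2, 6)

(2, 6)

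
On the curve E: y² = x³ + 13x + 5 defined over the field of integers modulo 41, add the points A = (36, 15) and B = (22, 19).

(36, 15) + (22, 19). λ = (19 - 15)/(22 - 36) ≡ 4/27 mod 41. 27⁻¹ ≡ 38 (mod 41), so λ ≡ 29.
  x = λ² - 36 - 22 = 841 - 58 ≡ 4; y = λ·(36 - 4) - 15 ≡ 11. → (4, 11)

(4, 11)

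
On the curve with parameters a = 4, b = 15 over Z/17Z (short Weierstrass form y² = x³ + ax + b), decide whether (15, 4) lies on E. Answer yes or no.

yes

y² = 4² ≡ 16; x³ + 4x + 15 = 3450 ≡ 16 (mod 17). 16 = 16.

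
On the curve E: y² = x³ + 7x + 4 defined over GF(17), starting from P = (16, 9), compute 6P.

(11, 16)

Double-and-add on 6 = (110)₂. Start with P = (16, 9) for the leading 1-bit.
double: tangent at (16, 9): λ = (3·16² + 7)/(2·9) ≡ 10/1. 1⁻¹ ≡ 1 (mod 17), so λ ≡ 10·1 ≡ 10.
  x = λ² - 16 - 16 = 100 - 32 ≡ 0; y = λ·(16 - 0) - 9 ≡ 15. → (0, 15)
add P: (0, 15) + (16, 9). λ = (9 - 15)/(16 - 0) ≡ 11/16 mod 17. 16⁻¹ ≡ 16 (mod 17), so λ ≡ 6.
  x = λ² - 0 - 16 = 36 - 16 ≡ 3; y = λ·(0 - 3) - 15 ≡ 1. → (3, 1)
double: tangent at (3, 1): λ = (3·3² + 7)/(2·1) ≡ 0/2. 2⁻¹ ≡ 9 (mod 17) since 2·9 = 18 ≡ 1, so λ ≡ 0·9 ≡ 0.
  x = λ² - 3 - 3 = 0 - 6 ≡ 11; y = λ·(3 - 11) - 1 ≡ 16. → (11, 16)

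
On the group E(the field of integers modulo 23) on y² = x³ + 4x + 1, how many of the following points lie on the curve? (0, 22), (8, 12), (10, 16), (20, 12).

(0, 22): 22² ≡ 1, rhs ≡ 1 → on.
(8, 12): 12² ≡ 6, rhs ≡ 16 → off.
(10, 16): 16² ≡ 3, rhs ≡ 6 → off.
(20, 12): 12² ≡ 6, rhs ≡ 8 → off.

1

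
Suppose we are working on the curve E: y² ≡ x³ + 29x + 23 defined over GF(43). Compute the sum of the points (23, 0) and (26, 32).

(17, 21)

(23, 0) + (26, 32). λ = (32 - 0)/(26 - 23) ≡ 32/3 mod 43. 3⁻¹ ≡ 29 (mod 43), so λ ≡ 25.
  x = λ² - 23 - 26 = 625 - 49 ≡ 17; y = λ·(23 - 17) - 0 ≡ 21. → (17, 21)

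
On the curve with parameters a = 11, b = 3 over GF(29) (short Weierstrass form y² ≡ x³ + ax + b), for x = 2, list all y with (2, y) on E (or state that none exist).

x³ + 11x + 3 = 33 ≡ 4 (mod 29).
Square roots of 4 mod 29: 2 and 27 (since 2² = 4 ≡ 4).

2, 27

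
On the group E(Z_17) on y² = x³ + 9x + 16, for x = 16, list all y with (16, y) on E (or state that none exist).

none

x³ + 9x + 16 = 4256 ≡ 6 (mod 17).
6 is a non-residue mod 17; no y exists.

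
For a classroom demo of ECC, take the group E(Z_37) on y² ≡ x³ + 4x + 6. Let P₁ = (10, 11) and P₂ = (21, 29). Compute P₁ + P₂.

(10, 11) + (21, 29). λ = (29 - 11)/(21 - 10) ≡ 18/11 mod 37. 11⁻¹ ≡ 27 (mod 37), so λ ≡ 5.
  x = λ² - 10 - 21 = 25 - 31 ≡ 31; y = λ·(10 - 31) - 11 ≡ 32. → (31, 32)

(31, 32)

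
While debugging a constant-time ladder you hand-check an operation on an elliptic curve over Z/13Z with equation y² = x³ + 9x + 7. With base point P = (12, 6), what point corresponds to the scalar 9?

Repeated addition: build up to 9P.
2P: tangent at (12, 6): λ = (3·12² + 9)/(2·6) ≡ 12/12. 12⁻¹ ≡ 12 (mod 13), so λ ≡ 12·12 ≡ 1.
  x = λ² - 12 - 12 = 1 - 24 ≡ 3; y = λ·(12 - 3) - 6 ≡ 3. → (3, 3)
3P: (3, 3) + (12, 6). λ = (6 - 3)/(12 - 3) ≡ 3/9 mod 13. 9⁻¹ ≡ 3 (mod 13), so λ ≡ 9.
  x = λ² - 3 - 12 = 81 - 15 ≡ 1; y = λ·(3 - 1) - 3 ≡ 2. → (1, 2)
4P: (1, 2) + (12, 6). λ = (6 - 2)/(12 - 1) ≡ 4/11 mod 13. 11⁻¹ ≡ 6 (mod 13) since 11·6 = 66 ≡ 1, so λ ≡ 11.
  x = λ² - 1 - 12 = 121 - 13 ≡ 4; y = λ·(1 - 4) - 2 ≡ 4. → (4, 4)
5P: (4, 4) + (12, 6). λ = (6 - 4)/(12 - 4) ≡ 2/8 mod 13. 8⁻¹ ≡ 5 (mod 13), so λ ≡ 10.
  x = λ² - 4 - 12 = 100 - 16 ≡ 6; y = λ·(4 - 6) - 4 ≡ 2. → (6, 2)
6P: (6, 2) + (12, 6). λ = (6 - 2)/(12 - 6) ≡ 4/6 mod 13. 6⁻¹ ≡ 11 (mod 13), so λ ≡ 5.
  x = λ² - 6 - 12 = 25 - 18 ≡ 7; y = λ·(6 - 7) - 2 ≡ 6. → (7, 6)
7P: (7, 6) + (12, 6). λ = (6 - 6)/(12 - 7) ≡ 0/5 mod 13. 5⁻¹ ≡ 8 (mod 13) since 5·8 = 40 ≡ 1, so λ ≡ 0.
  x = λ² - 7 - 12 = 0 - 19 ≡ 7; y = λ·(7 - 7) - 6 ≡ 7. → (7, 7)
8P: (7, 7) + (12, 6). λ = (6 - 7)/(12 - 7) ≡ 12/5 mod 13. 5⁻¹ ≡ 8 (mod 13), so λ ≡ 5.
  x = λ² - 7 - 12 = 25 - 19 ≡ 6; y = λ·(7 - 6) - 7 ≡ 11. → (6, 11)
9P: (6, 11) + (12, 6). λ = (6 - 11)/(12 - 6) ≡ 8/6 mod 13. 6⁻¹ ≡ 11 (mod 13) since 6·11 = 66 ≡ 1, so λ ≡ 10.
  x = λ² - 6 - 12 = 100 - 18 ≡ 4; y = λ·(6 - 4) - 11 ≡ 9. → (4, 9)

(4, 9)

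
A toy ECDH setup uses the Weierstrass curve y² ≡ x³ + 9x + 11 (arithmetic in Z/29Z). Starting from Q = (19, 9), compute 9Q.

Double-and-add on 9 = (1001)₂. Start with Q = (19, 9) for the leading 1-bit.
double: tangent at (19, 9): λ = (3·19² + 9)/(2·9) ≡ 19/18. 18⁻¹ ≡ 21 (mod 29) since 18·21 = 378 ≡ 1, so λ ≡ 19·21 ≡ 22.
  x = λ² - 19 - 19 = 484 - 38 ≡ 11; y = λ·(19 - 11) - 9 ≡ 22. → (11, 22)
double: tangent at (11, 22): λ = (3·11² + 9)/(2·22) ≡ 24/15. 15⁻¹ ≡ 2 (mod 29) since 15·2 = 30 ≡ 1, so λ ≡ 24·2 ≡ 19.
  x = λ² - 11 - 11 = 361 - 22 ≡ 20; y = λ·(11 - 20) - 22 ≡ 10. → (20, 10)
double: tangent at (20, 10): λ = (3·20² + 9)/(2·10) ≡ 20/20. 20⁻¹ ≡ 16 (mod 29) since 20·16 = 320 ≡ 1, so λ ≡ 20·16 ≡ 1.
  x = λ² - 20 - 20 = 1 - 40 ≡ 19; y = λ·(20 - 19) - 10 ≡ 20. → (19, 20)
add Q: (19, 20) + (19, 9): same x and y₁ ≡ -y₂, so the sum is ∞.

O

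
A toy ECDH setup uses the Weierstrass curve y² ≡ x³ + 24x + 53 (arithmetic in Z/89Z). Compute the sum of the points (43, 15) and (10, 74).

(43, 15) + (10, 74). λ = (74 - 15)/(10 - 43) ≡ 59/56 mod 89. 56⁻¹ ≡ 62 (mod 89), so λ ≡ 9.
  x = λ² - 43 - 10 = 81 - 53 ≡ 28; y = λ·(43 - 28) - 15 ≡ 31. → (28, 31)

(28, 31)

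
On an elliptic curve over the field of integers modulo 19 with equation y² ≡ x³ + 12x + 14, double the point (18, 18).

tangent at (18, 18): λ = (3·18² + 12)/(2·18) ≡ 15/17. 17⁻¹ ≡ 9 (mod 19), so λ ≡ 15·9 ≡ 2.
  x = λ² - 18 - 18 = 4 - 36 ≡ 6; y = λ·(18 - 6) - 18 ≡ 6. → (6, 6)

(6, 6)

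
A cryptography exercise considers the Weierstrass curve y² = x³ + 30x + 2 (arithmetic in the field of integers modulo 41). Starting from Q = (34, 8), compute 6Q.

Repeated addition: build up to 6Q.
2Q: tangent at (34, 8): λ = (3·34² + 30)/(2·8) ≡ 13/16. 16⁻¹ ≡ 18 (mod 41), so λ ≡ 13·18 ≡ 29.
  x = λ² - 34 - 34 = 841 - 68 ≡ 35; y = λ·(34 - 35) - 8 ≡ 4. → (35, 4)
3Q: (35, 4) + (34, 8). λ = (8 - 4)/(34 - 35) ≡ 4/40 mod 41. 40⁻¹ ≡ 40 (mod 41) since 40·40 = 1600 ≡ 1, so λ ≡ 37.
  x = λ² - 35 - 34 = 1369 - 69 ≡ 29; y = λ·(35 - 29) - 4 ≡ 13. → (29, 13)
4Q: (29, 13) + (34, 8). λ = (8 - 13)/(34 - 29) ≡ 36/5 mod 41. 5⁻¹ ≡ 33 (mod 41), so λ ≡ 40.
  x = λ² - 29 - 34 = 1600 - 63 ≡ 20; y = λ·(29 - 20) - 13 ≡ 19. → (20, 19)
5Q: (20, 19) + (34, 8). λ = (8 - 19)/(34 - 20) ≡ 30/14 mod 41. 14⁻¹ ≡ 3 (mod 41), so λ ≡ 8.
  x = λ² - 20 - 34 = 64 - 54 ≡ 10; y = λ·(20 - 10) - 19 ≡ 20. → (10, 20)
6Q: (10, 20) + (34, 8). λ = (8 - 20)/(34 - 10) ≡ 29/24 mod 41. 24⁻¹ ≡ 12 (mod 41), so λ ≡ 20.
  x = λ² - 10 - 34 = 400 - 44 ≡ 28; y = λ·(10 - 28) - 20 ≡ 30. → (28, 30)

(28, 30)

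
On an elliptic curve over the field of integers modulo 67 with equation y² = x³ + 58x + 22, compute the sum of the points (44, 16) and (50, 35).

(44, 16) + (50, 35). λ = (35 - 16)/(50 - 44) ≡ 19/6 mod 67. 6⁻¹ ≡ 56 (mod 67) since 6·56 = 336 ≡ 1, so λ ≡ 59.
  x = λ² - 44 - 50 = 3481 - 94 ≡ 37; y = λ·(44 - 37) - 16 ≡ 62. → (37, 62)

(37, 62)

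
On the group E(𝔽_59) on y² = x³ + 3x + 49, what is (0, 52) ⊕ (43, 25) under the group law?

(20, 47)

(0, 52) + (43, 25). λ = (25 - 52)/(43 - 0) ≡ 32/43 mod 59. 43⁻¹ ≡ 11 (mod 59) since 43·11 = 473 ≡ 1, so λ ≡ 57.
  x = λ² - 0 - 43 = 3249 - 43 ≡ 20; y = λ·(0 - 20) - 52 ≡ 47. → (20, 47)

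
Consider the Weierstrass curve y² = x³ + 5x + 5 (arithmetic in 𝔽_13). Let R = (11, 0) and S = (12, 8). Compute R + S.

(2, 7)

(11, 0) + (12, 8). λ = (8 - 0)/(12 - 11) ≡ 8/1 mod 13. 1⁻¹ ≡ 1 (mod 13) since 1·1 = 1 ≡ 1, so λ ≡ 8.
  x = λ² - 11 - 12 = 64 - 23 ≡ 2; y = λ·(11 - 2) - 0 ≡ 7. → (2, 7)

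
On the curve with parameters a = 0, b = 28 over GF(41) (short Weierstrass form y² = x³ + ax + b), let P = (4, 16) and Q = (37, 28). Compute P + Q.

(33, 7)

(4, 16) + (37, 28). λ = (28 - 16)/(37 - 4) ≡ 12/33 mod 41. 33⁻¹ ≡ 5 (mod 41) since 33·5 = 165 ≡ 1, so λ ≡ 19.
  x = λ² - 4 - 37 = 361 - 41 ≡ 33; y = λ·(4 - 33) - 16 ≡ 7. → (33, 7)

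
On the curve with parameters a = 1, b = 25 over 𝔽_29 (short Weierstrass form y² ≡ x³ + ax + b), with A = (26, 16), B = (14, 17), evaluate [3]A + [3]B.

(19, 1)

First 3A:
Repeated addition: build up to 3A.
2A: tangent at (26, 16): λ = (3·26² + 1)/(2·16) ≡ 28/3. 3⁻¹ ≡ 10 (mod 29), so λ ≡ 28·10 ≡ 19.
  x = λ² - 26 - 26 = 361 - 52 ≡ 19; y = λ·(26 - 19) - 16 ≡ 1. → (19, 1)
3A: (19, 1) + (26, 16). λ = (16 - 1)/(26 - 19) ≡ 15/7 mod 29. 7⁻¹ ≡ 25 (mod 29), so λ ≡ 27.
  x = λ² - 19 - 26 = 729 - 45 ≡ 17; y = λ·(19 - 17) - 1 ≡ 24. → (17, 24)
3A = (17, 24).
Next 3B:
Repeated addition: build up to 3B.
2B: tangent at (14, 17): λ = (3·14² + 1)/(2·17) ≡ 9/5. 5⁻¹ ≡ 6 (mod 29), so λ ≡ 9·6 ≡ 25.
  x = λ² - 14 - 14 = 625 - 28 ≡ 17; y = λ·(14 - 17) - 17 ≡ 24. → (17, 24)
3B: (17, 24) + (14, 17). λ = (17 - 24)/(14 - 17) ≡ 22/26 mod 29. 26⁻¹ ≡ 19 (mod 29), so λ ≡ 12.
  x = λ² - 17 - 14 = 144 - 31 ≡ 26; y = λ·(17 - 26) - 24 ≡ 13. → (26, 13)
3B = (26, 13).
Finally 3A + 3B:
(17, 24) + (26, 13). λ = (13 - 24)/(26 - 17) ≡ 18/9 mod 29. 9⁻¹ ≡ 13 (mod 29) since 9·13 = 117 ≡ 1, so λ ≡ 2.
  x = λ² - 17 - 26 = 4 - 43 ≡ 19; y = λ·(17 - 19) - 24 ≡ 1. → (19, 1)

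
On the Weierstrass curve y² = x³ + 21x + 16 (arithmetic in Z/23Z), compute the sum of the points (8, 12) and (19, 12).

(8, 12) + (19, 12). λ = (12 - 12)/(19 - 8) ≡ 0/11 mod 23. 11⁻¹ ≡ 21 (mod 23) since 11·21 = 231 ≡ 1, so λ ≡ 0.
  x = λ² - 8 - 19 = 0 - 27 ≡ 19; y = λ·(8 - 19) - 12 ≡ 11. → (19, 11)

(19, 11)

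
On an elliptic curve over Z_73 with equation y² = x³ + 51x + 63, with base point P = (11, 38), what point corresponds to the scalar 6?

(43, 21)

Double-and-add on 6 = (110)₂. Start with P = (11, 38) for the leading 1-bit.
double: tangent at (11, 38): λ = (3·11² + 51)/(2·38) ≡ 49/3. 3⁻¹ ≡ 49 (mod 73), so λ ≡ 49·49 ≡ 65.
  x = λ² - 11 - 11 = 4225 - 22 ≡ 42; y = λ·(11 - 42) - 38 ≡ 64. → (42, 64)
add P: (42, 64) + (11, 38). λ = (38 - 64)/(11 - 42) ≡ 47/42 mod 73. 42⁻¹ ≡ 40 (mod 73), so λ ≡ 55.
  x = λ² - 42 - 11 = 3025 - 53 ≡ 52; y = λ·(42 - 52) - 64 ≡ 43. → (52, 43)
double: tangent at (52, 43): λ = (3·52² + 51)/(2·43) ≡ 60/13. 13⁻¹ ≡ 45 (mod 73), so λ ≡ 60·45 ≡ 72.
  x = λ² - 52 - 52 = 5184 - 104 ≡ 43; y = λ·(52 - 43) - 43 ≡ 21. → (43, 21)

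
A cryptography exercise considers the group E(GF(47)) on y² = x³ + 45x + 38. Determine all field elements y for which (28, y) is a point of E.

19, 28

x³ + 45x + 38 = 23250 ≡ 32 (mod 47).
Square roots of 32 mod 47: 19 and 28 (since 19² = 361 ≡ 32).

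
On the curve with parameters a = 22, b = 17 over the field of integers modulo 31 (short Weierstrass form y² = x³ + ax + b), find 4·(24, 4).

(11, 28)

Write P = (24, 4).
Double-and-add on 4 = (100)₂. Start with P = (24, 4) for the leading 1-bit.
double: tangent at (24, 4): λ = (3·24² + 22)/(2·4) ≡ 14/8. 8⁻¹ ≡ 4 (mod 31), so λ ≡ 14·4 ≡ 25.
  x = λ² - 24 - 24 = 625 - 48 ≡ 19; y = λ·(24 - 19) - 4 ≡ 28. → (19, 28)
double: tangent at (19, 28): λ = (3·19² + 22)/(2·28) ≡ 20/25. 25⁻¹ ≡ 5 (mod 31) since 25·5 = 125 ≡ 1, so λ ≡ 20·5 ≡ 7.
  x = λ² - 19 - 19 = 49 - 38 ≡ 11; y = λ·(19 - 11) - 28 ≡ 28. → (11, 28)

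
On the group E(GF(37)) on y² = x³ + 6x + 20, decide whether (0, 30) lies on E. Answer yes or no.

y² = 30² ≡ 12; x³ + 6x + 20 = 20 ≡ 20 (mod 37). 12 ≠ 20.

no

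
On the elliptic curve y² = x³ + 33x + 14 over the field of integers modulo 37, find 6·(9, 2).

Write G = (9, 2).
Double-and-add on 6 = (110)₂. Start with G = (9, 2) for the leading 1-bit.
double: tangent at (9, 2): λ = (3·9² + 33)/(2·2) ≡ 17/4. 4⁻¹ ≡ 28 (mod 37), so λ ≡ 17·28 ≡ 32.
  x = λ² - 9 - 9 = 1024 - 18 ≡ 7; y = λ·(9 - 7) - 2 ≡ 25. → (7, 25)
add G: (7, 25) + (9, 2). λ = (2 - 25)/(9 - 7) ≡ 14/2 mod 37. 2⁻¹ ≡ 19 (mod 37) since 2·19 = 38 ≡ 1, so λ ≡ 7.
  x = λ² - 7 - 9 = 49 - 16 ≡ 33; y = λ·(7 - 33) - 25 ≡ 15. → (33, 15)
double: tangent at (33, 15): λ = (3·33² + 33)/(2·15) ≡ 7/30. 30⁻¹ ≡ 21 (mod 37), so λ ≡ 7·21 ≡ 36.
  x = λ² - 33 - 33 = 1296 - 66 ≡ 9; y = λ·(33 - 9) - 15 ≡ 35. → (9, 35)

(9, 35)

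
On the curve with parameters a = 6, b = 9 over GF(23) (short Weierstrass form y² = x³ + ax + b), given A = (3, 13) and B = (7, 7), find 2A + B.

First 2A:
Repeated addition: build up to 2A.
2A: tangent at (3, 13): λ = (3·3² + 6)/(2·13) ≡ 10/3. 3⁻¹ ≡ 8 (mod 23), so λ ≡ 10·8 ≡ 11.
  x = λ² - 3 - 3 = 121 - 6 ≡ 0; y = λ·(3 - 0) - 13 ≡ 20. → (0, 20)
2A = (0, 20).
Finally 2A + B:
(0, 20) + (7, 7). λ = (7 - 20)/(7 - 0) ≡ 10/7 mod 23. 7⁻¹ ≡ 10 (mod 23) since 7·10 = 70 ≡ 1, so λ ≡ 8.
  x = λ² - 0 - 7 = 64 - 7 ≡ 11; y = λ·(0 - 11) - 20 ≡ 7. → (11, 7)

(11, 7)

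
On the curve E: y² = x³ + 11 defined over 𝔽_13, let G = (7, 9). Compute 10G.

(10, 7)

Double-and-add on 10 = (1010)₂. Start with G = (7, 9) for the leading 1-bit.
double: tangent at (7, 9): λ = (3·7² + 0)/(2·9) ≡ 4/5. 5⁻¹ ≡ 8 (mod 13) since 5·8 = 40 ≡ 1, so λ ≡ 4·8 ≡ 6.
  x = λ² - 7 - 7 = 36 - 14 ≡ 9; y = λ·(7 - 9) - 9 ≡ 5. → (9, 5)
double: tangent at (9, 5): λ = (3·9² + 0)/(2·5) ≡ 9/10. 10⁻¹ ≡ 4 (mod 13), so λ ≡ 9·4 ≡ 10.
  x = λ² - 9 - 9 = 100 - 18 ≡ 4; y = λ·(9 - 4) - 5 ≡ 6. → (4, 6)
add G: (4, 6) + (7, 9). λ = (9 - 6)/(7 - 4) ≡ 3/3 mod 13. 3⁻¹ ≡ 9 (mod 13) since 3·9 = 27 ≡ 1, so λ ≡ 1.
  x = λ² - 4 - 7 = 1 - 11 ≡ 3; y = λ·(4 - 3) - 6 ≡ 8. → (3, 8)
double: tangent at (3, 8): λ = (3·3² + 0)/(2·8) ≡ 1/3. 3⁻¹ ≡ 9 (mod 13) since 3·9 = 27 ≡ 1, so λ ≡ 1·9 ≡ 9.
  x = λ² - 3 - 3 = 81 - 6 ≡ 10; y = λ·(3 - 10) - 8 ≡ 7. → (10, 7)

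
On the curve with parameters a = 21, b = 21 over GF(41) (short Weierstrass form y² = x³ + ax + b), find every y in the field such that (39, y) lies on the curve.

none

x³ + 21x + 21 = 60159 ≡ 12 (mod 41).
12 is a non-residue mod 41; no y exists.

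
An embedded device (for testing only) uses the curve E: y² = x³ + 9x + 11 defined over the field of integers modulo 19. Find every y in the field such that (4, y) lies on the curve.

4, 15

x³ + 9x + 11 = 111 ≡ 16 (mod 19).
Square roots of 16 mod 19: 4 and 15 (since 4² = 16 ≡ 16).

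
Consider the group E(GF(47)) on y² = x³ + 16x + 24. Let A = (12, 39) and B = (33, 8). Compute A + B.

(12, 39) + (33, 8). λ = (8 - 39)/(33 - 12) ≡ 16/21 mod 47. 21⁻¹ ≡ 9 (mod 47), so λ ≡ 3.
  x = λ² - 12 - 33 = 9 - 45 ≡ 11; y = λ·(12 - 11) - 39 ≡ 11. → (11, 11)

(11, 11)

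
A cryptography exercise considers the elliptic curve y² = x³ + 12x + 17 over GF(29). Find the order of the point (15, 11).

5

2P: tangent at (15, 11): λ = (3·15² + 12)/(2·11) ≡ 20/22. 22⁻¹ ≡ 4 (mod 29) since 22·4 = 88 ≡ 1, so λ ≡ 20·4 ≡ 22.
  x = λ² - 15 - 15 = 484 - 30 ≡ 19; y = λ·(15 - 19) - 11 ≡ 17. → (19, 17)
3P: (19, 17) + (15, 11). λ = (11 - 17)/(15 - 19) ≡ 23/25 mod 29. 25⁻¹ ≡ 7 (mod 29) since 25·7 = 175 ≡ 1, so λ ≡ 16.
  x = λ² - 19 - 15 = 256 - 34 ≡ 19; y = λ·(19 - 19) - 17 ≡ 12. → (19, 12)
4P: (19, 12) + (15, 11). λ = (11 - 12)/(15 - 19) ≡ 28/25 mod 29. 25⁻¹ ≡ 7 (mod 29) since 25·7 = 175 ≡ 1, so λ ≡ 22.
  x = λ² - 19 - 15 = 484 - 34 ≡ 15; y = λ·(19 - 15) - 12 ≡ 18. → (15, 18)
5P: (15, 18) + (15, 11): same x and y₁ ≡ -y₂, so the sum is O.
5P = O, so the order is 5.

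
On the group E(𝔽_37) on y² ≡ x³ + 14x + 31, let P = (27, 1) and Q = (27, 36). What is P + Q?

O

The two points share x = 27 and their y-coordinates satisfy 1 + 36 ≡ 0 (mod 37), so they are inverses. Their sum is the point at infinity.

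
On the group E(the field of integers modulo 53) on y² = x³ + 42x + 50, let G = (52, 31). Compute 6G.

(26, 3)

Double-and-add on 6 = (110)₂. Start with G = (52, 31) for the leading 1-bit.
double: tangent at (52, 31): λ = (3·52² + 42)/(2·31) ≡ 45/9. 9⁻¹ ≡ 6 (mod 53), so λ ≡ 45·6 ≡ 5.
  x = λ² - 52 - 52 = 25 - 104 ≡ 27; y = λ·(52 - 27) - 31 ≡ 41. → (27, 41)
add G: (27, 41) + (52, 31). λ = (31 - 41)/(52 - 27) ≡ 43/25 mod 53. 25⁻¹ ≡ 17 (mod 53) since 25·17 = 425 ≡ 1, so λ ≡ 42.
  x = λ² - 27 - 52 = 1764 - 79 ≡ 42; y = λ·(27 - 42) - 41 ≡ 18. → (42, 18)
double: tangent at (42, 18): λ = (3·42² + 42)/(2·18) ≡ 34/36. 36⁻¹ ≡ 28 (mod 53) since 36·28 = 1008 ≡ 1, so λ ≡ 34·28 ≡ 51.
  x = λ² - 42 - 42 = 2601 - 84 ≡ 26; y = λ·(42 - 26) - 18 ≡ 3. → (26, 3)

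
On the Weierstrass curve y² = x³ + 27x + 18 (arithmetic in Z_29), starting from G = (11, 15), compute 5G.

(15, 17)

Repeated addition: build up to 5G.
2G: tangent at (11, 15): λ = (3·11² + 27)/(2·15) ≡ 13/1. 1⁻¹ ≡ 1 (mod 29), so λ ≡ 13·1 ≡ 13.
  x = λ² - 11 - 11 = 169 - 22 ≡ 2; y = λ·(11 - 2) - 15 ≡ 15. → (2, 15)
3G: (2, 15) + (11, 15). λ = (15 - 15)/(11 - 2) ≡ 0/9 mod 29. 9⁻¹ ≡ 13 (mod 29), so λ ≡ 0.
  x = λ² - 2 - 11 = 0 - 13 ≡ 16; y = λ·(2 - 16) - 15 ≡ 14. → (16, 14)
4G: (16, 14) + (11, 15). λ = (15 - 14)/(11 - 16) ≡ 1/24 mod 29. 24⁻¹ ≡ 23 (mod 29), so λ ≡ 23.
  x = λ² - 16 - 11 = 529 - 27 ≡ 9; y = λ·(16 - 9) - 14 ≡ 2. → (9, 2)
5G: (9, 2) + (11, 15). λ = (15 - 2)/(11 - 9) ≡ 13/2 mod 29. 2⁻¹ ≡ 15 (mod 29), so λ ≡ 21.
  x = λ² - 9 - 11 = 441 - 20 ≡ 15; y = λ·(9 - 15) - 2 ≡ 17. → (15, 17)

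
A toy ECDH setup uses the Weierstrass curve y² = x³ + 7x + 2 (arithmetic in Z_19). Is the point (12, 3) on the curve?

yes

y² = 3² ≡ 9; x³ + 7x + 2 = 1814 ≡ 9 (mod 19). 9 = 9.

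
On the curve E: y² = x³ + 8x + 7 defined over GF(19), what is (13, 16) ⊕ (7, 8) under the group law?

(13, 16) + (7, 8). λ = (8 - 16)/(7 - 13) ≡ 11/13 mod 19. 13⁻¹ ≡ 3 (mod 19) since 13·3 = 39 ≡ 1, so λ ≡ 14.
  x = λ² - 13 - 7 = 196 - 20 ≡ 5; y = λ·(13 - 5) - 16 ≡ 1. → (5, 1)

(5, 1)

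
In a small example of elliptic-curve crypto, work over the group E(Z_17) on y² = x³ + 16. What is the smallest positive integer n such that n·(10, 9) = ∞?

9

2P: tangent at (10, 9): λ = (3·10² + 0)/(2·9) ≡ 11/1. 1⁻¹ ≡ 1 (mod 17) since 1·1 = 1 ≡ 1, so λ ≡ 11·1 ≡ 11.
  x = λ² - 10 - 10 = 121 - 20 ≡ 16; y = λ·(10 - 16) - 9 ≡ 10. → (16, 10)
3P: (16, 10) + (10, 9). λ = (9 - 10)/(10 - 16) ≡ 16/11 mod 17. 11⁻¹ ≡ 14 (mod 17) since 11·14 = 154 ≡ 1, so λ ≡ 3.
  x = λ² - 16 - 10 = 9 - 26 ≡ 0; y = λ·(16 - 0) - 10 ≡ 4. → (0, 4)
4P: (0, 4) + (10, 9). λ = (9 - 4)/(10 - 0) ≡ 5/10 mod 17. 10⁻¹ ≡ 12 (mod 17) since 10·12 = 120 ≡ 1, so λ ≡ 9.
  x = λ² - 0 - 10 = 81 - 10 ≡ 3; y = λ·(0 - 3) - 4 ≡ 3. → (3, 3)
5P: (3, 3) + (10, 9). λ = (9 - 3)/(10 - 3) ≡ 6/7 mod 17. 7⁻¹ ≡ 5 (mod 17), so λ ≡ 13.
  x = λ² - 3 - 10 = 169 - 13 ≡ 3; y = λ·(3 - 3) - 3 ≡ 14. → (3, 14)
6P: (3, 14) + (10, 9). λ = (9 - 14)/(10 - 3) ≡ 12/7 mod 17. 7⁻¹ ≡ 5 (mod 17) since 7·5 = 35 ≡ 1, so λ ≡ 9.
  x = λ² - 3 - 10 = 81 - 13 ≡ 0; y = λ·(3 - 0) - 14 ≡ 13. → (0, 13)
7P: (0, 13) + (10, 9). λ = (9 - 13)/(10 - 0) ≡ 13/10 mod 17. 10⁻¹ ≡ 12 (mod 17) since 10·12 = 120 ≡ 1, so λ ≡ 3.
  x = λ² - 0 - 10 = 9 - 10 ≡ 16; y = λ·(0 - 16) - 13 ≡ 7. → (16, 7)
8P: (16, 7) + (10, 9). λ = (9 - 7)/(10 - 16) ≡ 2/11 mod 17. 11⁻¹ ≡ 14 (mod 17) since 11·14 = 154 ≡ 1, so λ ≡ 11.
  x = λ² - 16 - 10 = 121 - 26 ≡ 10; y = λ·(16 - 10) - 7 ≡ 8. → (10, 8)
9P: (10, 8) + (10, 9): same x and y₁ ≡ -y₂, so the sum is ∞.
9P = ∞, so the order is 9.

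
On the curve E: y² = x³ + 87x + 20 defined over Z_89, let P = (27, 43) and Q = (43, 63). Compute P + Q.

(27, 43) + (43, 63). λ = (63 - 43)/(43 - 27) ≡ 20/16 mod 89. 16⁻¹ ≡ 39 (mod 89) since 16·39 = 624 ≡ 1, so λ ≡ 68.
  x = λ² - 27 - 43 = 4624 - 70 ≡ 15; y = λ·(27 - 15) - 43 ≡ 61. → (15, 61)

(15, 61)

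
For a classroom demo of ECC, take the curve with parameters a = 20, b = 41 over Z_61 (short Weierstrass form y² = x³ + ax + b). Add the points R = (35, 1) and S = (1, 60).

(44, 20)

(35, 1) + (1, 60). λ = (60 - 1)/(1 - 35) ≡ 59/27 mod 61. 27⁻¹ ≡ 52 (mod 61) since 27·52 = 1404 ≡ 1, so λ ≡ 18.
  x = λ² - 35 - 1 = 324 - 36 ≡ 44; y = λ·(35 - 44) - 1 ≡ 20. → (44, 20)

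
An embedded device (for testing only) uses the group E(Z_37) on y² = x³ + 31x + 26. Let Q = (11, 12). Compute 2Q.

tangent at (11, 12): λ = (3·11² + 31)/(2·12) ≡ 24/24. 24⁻¹ ≡ 17 (mod 37), so λ ≡ 24·17 ≡ 1.
  x = λ² - 11 - 11 = 1 - 22 ≡ 16; y = λ·(11 - 16) - 12 ≡ 20. → (16, 20)

(16, 20)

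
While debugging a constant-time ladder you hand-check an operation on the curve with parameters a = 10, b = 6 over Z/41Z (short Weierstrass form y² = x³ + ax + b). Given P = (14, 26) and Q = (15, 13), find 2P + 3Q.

(23, 29)

First 2P:
Repeated addition: build up to 2P.
2P: tangent at (14, 26): λ = (3·14² + 10)/(2·26) ≡ 24/11. 11⁻¹ ≡ 15 (mod 41), so λ ≡ 24·15 ≡ 32.
  x = λ² - 14 - 14 = 1024 - 28 ≡ 12; y = λ·(14 - 12) - 26 ≡ 38. → (12, 38)
2P = (12, 38).
Next 3Q:
Repeated addition: build up to 3Q.
2Q: tangent at (15, 13): λ = (3·15² + 10)/(2·13) ≡ 29/26. 26⁻¹ ≡ 30 (mod 41), so λ ≡ 29·30 ≡ 9.
  x = λ² - 15 - 15 = 81 - 30 ≡ 10; y = λ·(15 - 10) - 13 ≡ 32. → (10, 32)
3Q: (10, 32) + (15, 13). λ = (13 - 32)/(15 - 10) ≡ 22/5 mod 41. 5⁻¹ ≡ 33 (mod 41), so λ ≡ 29.
  x = λ² - 10 - 15 = 841 - 25 ≡ 37; y = λ·(10 - 37) - 32 ≡ 5. → (37, 5)
3Q = (37, 5).
Finally 2P + 3Q:
(12, 38) + (37, 5). λ = (5 - 38)/(37 - 12) ≡ 8/25 mod 41. 25⁻¹ ≡ 23 (mod 41), so λ ≡ 20.
  x = λ² - 12 - 37 = 400 - 49 ≡ 23; y = λ·(12 - 23) - 38 ≡ 29. → (23, 29)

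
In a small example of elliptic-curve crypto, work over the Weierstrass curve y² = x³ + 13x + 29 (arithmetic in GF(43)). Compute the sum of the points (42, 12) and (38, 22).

(42, 12) + (38, 22). λ = (22 - 12)/(38 - 42) ≡ 10/39 mod 43. 39⁻¹ ≡ 32 (mod 43), so λ ≡ 19.
  x = λ² - 42 - 38 = 361 - 80 ≡ 23; y = λ·(42 - 23) - 12 ≡ 5. → (23, 5)

(23, 5)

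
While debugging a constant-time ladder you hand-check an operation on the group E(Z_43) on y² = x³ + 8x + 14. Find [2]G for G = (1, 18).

tangent at (1, 18): λ = (3·1² + 8)/(2·18) ≡ 11/36. 36⁻¹ ≡ 6 (mod 43), so λ ≡ 11·6 ≡ 23.
  x = λ² - 1 - 1 = 529 - 2 ≡ 11; y = λ·(1 - 11) - 18 ≡ 10. → (11, 10)

(11, 10)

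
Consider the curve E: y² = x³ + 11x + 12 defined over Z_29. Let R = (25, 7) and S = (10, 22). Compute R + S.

(24, 21)

(25, 7) + (10, 22). λ = (22 - 7)/(10 - 25) ≡ 15/14 mod 29. 14⁻¹ ≡ 27 (mod 29), so λ ≡ 28.
  x = λ² - 25 - 10 = 784 - 35 ≡ 24; y = λ·(25 - 24) - 7 ≡ 21. → (24, 21)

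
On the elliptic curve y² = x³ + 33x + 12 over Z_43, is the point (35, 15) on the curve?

y² = 15² ≡ 10; x³ + 33x + 12 = 44042 ≡ 10 (mod 43). 10 = 10.

yes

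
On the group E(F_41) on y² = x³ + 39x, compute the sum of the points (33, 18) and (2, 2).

(2, 39)

(33, 18) + (2, 2). λ = (2 - 18)/(2 - 33) ≡ 25/10 mod 41. 10⁻¹ ≡ 37 (mod 41), so λ ≡ 23.
  x = λ² - 33 - 2 = 529 - 35 ≡ 2; y = λ·(33 - 2) - 18 ≡ 39. → (2, 39)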